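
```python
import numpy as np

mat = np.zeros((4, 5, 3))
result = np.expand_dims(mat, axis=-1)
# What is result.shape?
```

(4, 5, 3, 1)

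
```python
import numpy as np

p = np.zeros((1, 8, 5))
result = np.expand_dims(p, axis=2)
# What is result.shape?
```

(1, 8, 1, 5)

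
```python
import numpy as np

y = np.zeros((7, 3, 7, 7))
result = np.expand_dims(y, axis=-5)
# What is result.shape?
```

(1, 7, 3, 7, 7)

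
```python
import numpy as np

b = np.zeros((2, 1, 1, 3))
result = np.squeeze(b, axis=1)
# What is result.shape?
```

(2, 1, 3)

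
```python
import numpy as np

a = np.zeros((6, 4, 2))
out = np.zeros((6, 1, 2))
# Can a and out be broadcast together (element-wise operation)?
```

Yes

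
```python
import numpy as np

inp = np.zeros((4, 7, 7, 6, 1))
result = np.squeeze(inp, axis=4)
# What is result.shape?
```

(4, 7, 7, 6)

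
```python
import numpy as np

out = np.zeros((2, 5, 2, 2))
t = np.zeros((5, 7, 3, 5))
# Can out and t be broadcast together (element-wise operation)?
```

No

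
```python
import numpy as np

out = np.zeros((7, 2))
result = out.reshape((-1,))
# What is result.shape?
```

(14,)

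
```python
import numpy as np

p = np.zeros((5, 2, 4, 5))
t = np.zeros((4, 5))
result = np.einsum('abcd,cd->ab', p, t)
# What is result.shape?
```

(5, 2)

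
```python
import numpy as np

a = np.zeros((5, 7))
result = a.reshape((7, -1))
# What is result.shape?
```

(7, 5)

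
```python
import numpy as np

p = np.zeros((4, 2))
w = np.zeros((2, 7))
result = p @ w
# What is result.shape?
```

(4, 7)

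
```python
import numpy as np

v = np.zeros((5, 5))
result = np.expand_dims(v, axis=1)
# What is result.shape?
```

(5, 1, 5)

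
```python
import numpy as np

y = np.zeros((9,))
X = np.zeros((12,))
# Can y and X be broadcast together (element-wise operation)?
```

No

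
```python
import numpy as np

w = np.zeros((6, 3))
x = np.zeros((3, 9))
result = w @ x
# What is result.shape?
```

(6, 9)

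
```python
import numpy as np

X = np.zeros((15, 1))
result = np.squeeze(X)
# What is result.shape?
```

(15,)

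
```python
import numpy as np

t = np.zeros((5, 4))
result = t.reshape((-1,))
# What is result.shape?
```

(20,)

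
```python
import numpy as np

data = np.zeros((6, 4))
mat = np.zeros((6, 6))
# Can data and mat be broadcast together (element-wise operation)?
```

No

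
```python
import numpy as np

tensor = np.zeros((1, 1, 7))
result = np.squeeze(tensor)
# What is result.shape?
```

(7,)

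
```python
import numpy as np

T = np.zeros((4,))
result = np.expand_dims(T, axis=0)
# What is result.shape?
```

(1, 4)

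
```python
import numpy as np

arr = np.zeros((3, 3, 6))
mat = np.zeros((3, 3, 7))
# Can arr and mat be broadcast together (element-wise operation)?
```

No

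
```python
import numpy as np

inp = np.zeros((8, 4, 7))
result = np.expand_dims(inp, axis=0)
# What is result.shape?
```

(1, 8, 4, 7)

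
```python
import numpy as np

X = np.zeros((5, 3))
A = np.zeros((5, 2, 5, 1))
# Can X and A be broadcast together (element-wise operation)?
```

Yes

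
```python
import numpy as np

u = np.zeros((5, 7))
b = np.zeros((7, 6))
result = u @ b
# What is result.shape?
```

(5, 6)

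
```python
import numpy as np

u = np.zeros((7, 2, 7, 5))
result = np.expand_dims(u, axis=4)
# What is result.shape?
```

(7, 2, 7, 5, 1)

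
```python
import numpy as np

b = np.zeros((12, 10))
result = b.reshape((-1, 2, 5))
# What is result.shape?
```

(12, 2, 5)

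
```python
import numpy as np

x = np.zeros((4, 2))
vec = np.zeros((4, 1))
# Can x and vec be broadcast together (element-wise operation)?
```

Yes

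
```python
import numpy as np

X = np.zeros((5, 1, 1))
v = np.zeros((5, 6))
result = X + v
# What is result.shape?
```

(5, 5, 6)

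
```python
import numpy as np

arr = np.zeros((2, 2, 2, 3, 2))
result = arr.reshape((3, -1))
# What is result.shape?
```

(3, 16)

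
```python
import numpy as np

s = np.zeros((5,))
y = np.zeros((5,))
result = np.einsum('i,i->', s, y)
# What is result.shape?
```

()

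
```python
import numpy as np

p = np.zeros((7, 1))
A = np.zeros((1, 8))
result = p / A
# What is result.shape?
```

(7, 8)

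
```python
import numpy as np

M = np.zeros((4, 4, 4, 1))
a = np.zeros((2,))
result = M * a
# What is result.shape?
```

(4, 4, 4, 2)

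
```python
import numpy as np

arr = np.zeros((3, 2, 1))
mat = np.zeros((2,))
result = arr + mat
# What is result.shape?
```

(3, 2, 2)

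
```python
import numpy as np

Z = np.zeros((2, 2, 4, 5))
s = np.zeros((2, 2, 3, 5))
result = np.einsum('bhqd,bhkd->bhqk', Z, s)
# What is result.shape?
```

(2, 2, 4, 3)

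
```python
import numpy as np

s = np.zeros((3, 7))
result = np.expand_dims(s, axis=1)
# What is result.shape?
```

(3, 1, 7)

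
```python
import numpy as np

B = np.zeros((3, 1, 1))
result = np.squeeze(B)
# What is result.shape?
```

(3,)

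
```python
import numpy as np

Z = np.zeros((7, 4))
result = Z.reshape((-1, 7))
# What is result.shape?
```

(4, 7)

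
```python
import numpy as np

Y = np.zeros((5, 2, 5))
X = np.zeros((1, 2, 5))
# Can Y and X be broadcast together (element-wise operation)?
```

Yes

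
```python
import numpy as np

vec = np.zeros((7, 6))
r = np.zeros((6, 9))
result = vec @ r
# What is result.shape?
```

(7, 9)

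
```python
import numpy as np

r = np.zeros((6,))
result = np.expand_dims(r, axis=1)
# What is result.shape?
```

(6, 1)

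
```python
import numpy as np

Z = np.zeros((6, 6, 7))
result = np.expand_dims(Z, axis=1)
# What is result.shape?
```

(6, 1, 6, 7)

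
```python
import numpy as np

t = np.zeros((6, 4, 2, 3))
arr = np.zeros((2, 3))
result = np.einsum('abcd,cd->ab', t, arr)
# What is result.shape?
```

(6, 4)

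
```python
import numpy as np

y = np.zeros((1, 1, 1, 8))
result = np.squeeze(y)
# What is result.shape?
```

(8,)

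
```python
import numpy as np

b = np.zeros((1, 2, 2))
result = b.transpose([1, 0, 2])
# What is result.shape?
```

(2, 1, 2)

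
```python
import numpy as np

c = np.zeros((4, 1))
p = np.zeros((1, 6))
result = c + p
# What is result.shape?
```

(4, 6)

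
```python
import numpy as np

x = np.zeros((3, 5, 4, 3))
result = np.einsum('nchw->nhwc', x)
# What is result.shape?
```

(3, 4, 3, 5)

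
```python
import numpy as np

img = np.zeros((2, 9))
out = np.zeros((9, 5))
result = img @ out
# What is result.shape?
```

(2, 5)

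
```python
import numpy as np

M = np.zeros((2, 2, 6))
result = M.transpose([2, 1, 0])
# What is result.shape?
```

(6, 2, 2)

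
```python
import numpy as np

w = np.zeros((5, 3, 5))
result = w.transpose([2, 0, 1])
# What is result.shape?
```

(5, 5, 3)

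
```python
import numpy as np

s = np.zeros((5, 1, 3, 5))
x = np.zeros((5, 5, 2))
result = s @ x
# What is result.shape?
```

(5, 5, 3, 2)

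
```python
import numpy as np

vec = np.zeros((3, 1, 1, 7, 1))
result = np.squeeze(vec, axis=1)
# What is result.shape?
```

(3, 1, 7, 1)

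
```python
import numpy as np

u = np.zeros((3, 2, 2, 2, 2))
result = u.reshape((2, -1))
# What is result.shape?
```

(2, 24)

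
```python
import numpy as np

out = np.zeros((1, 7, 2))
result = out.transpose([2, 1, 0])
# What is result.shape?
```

(2, 7, 1)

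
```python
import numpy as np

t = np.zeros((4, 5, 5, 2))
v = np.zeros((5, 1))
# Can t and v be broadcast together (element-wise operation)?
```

Yes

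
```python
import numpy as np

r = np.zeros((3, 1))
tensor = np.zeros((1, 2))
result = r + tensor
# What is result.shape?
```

(3, 2)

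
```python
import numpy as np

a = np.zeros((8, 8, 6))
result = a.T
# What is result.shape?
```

(6, 8, 8)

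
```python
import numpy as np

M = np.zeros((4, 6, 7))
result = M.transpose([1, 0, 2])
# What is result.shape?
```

(6, 4, 7)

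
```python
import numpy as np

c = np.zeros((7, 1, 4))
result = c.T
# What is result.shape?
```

(4, 1, 7)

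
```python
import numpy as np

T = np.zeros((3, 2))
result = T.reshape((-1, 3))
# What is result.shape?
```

(2, 3)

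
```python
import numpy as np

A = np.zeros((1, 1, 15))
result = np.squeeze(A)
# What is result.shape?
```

(15,)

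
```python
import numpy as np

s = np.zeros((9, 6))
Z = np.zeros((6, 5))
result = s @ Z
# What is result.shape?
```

(9, 5)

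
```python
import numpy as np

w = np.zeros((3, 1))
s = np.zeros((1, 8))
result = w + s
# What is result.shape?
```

(3, 8)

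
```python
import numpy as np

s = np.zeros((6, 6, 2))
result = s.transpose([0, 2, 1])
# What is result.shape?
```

(6, 2, 6)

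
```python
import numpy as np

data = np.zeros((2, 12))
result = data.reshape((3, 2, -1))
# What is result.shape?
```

(3, 2, 4)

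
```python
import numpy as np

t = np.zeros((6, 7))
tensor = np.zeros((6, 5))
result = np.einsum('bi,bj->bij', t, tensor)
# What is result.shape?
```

(6, 7, 5)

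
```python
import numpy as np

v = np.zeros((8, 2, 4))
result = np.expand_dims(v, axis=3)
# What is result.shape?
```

(8, 2, 4, 1)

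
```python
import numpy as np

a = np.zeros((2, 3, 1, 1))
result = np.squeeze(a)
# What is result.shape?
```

(2, 3)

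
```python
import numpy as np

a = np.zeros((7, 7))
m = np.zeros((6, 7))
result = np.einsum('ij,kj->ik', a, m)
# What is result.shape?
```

(7, 6)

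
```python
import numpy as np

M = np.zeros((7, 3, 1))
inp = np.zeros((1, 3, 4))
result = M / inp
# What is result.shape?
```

(7, 3, 4)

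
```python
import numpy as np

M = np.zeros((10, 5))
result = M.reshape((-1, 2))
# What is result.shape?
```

(25, 2)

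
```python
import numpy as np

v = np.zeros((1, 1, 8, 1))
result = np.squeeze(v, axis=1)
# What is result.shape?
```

(1, 8, 1)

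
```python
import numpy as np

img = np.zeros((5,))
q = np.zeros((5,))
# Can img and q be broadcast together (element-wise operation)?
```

Yes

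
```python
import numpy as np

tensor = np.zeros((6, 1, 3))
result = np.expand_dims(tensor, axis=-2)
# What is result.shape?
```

(6, 1, 1, 3)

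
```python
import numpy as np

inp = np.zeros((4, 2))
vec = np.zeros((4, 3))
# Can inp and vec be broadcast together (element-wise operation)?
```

No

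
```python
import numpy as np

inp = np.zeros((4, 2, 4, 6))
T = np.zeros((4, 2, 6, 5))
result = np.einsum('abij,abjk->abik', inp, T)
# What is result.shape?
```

(4, 2, 4, 5)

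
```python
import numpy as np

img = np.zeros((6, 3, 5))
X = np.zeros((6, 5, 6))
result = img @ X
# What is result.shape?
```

(6, 3, 6)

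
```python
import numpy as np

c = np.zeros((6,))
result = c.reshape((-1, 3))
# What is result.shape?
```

(2, 3)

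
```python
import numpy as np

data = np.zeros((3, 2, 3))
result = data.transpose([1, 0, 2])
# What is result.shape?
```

(2, 3, 3)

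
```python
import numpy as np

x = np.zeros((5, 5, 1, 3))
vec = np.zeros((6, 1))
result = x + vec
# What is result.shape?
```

(5, 5, 6, 3)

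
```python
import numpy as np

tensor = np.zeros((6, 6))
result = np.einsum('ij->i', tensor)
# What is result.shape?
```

(6,)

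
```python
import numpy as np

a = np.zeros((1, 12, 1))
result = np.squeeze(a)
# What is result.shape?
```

(12,)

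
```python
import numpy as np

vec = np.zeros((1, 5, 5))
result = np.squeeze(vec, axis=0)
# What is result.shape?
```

(5, 5)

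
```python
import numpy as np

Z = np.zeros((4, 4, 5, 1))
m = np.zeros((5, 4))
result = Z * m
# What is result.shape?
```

(4, 4, 5, 4)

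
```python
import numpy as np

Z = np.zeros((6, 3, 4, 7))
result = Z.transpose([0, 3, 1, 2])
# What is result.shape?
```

(6, 7, 3, 4)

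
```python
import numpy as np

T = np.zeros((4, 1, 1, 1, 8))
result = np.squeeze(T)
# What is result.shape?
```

(4, 8)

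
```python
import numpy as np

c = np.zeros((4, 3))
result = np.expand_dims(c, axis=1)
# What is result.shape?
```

(4, 1, 3)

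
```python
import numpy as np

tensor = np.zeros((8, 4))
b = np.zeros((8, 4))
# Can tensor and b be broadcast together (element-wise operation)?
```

Yes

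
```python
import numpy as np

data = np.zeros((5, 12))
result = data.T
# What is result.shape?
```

(12, 5)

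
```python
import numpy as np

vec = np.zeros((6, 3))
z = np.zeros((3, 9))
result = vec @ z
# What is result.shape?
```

(6, 9)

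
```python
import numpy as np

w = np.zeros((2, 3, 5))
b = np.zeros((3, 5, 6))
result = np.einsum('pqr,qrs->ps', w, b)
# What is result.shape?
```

(2, 6)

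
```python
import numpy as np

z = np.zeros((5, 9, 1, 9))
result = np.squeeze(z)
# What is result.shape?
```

(5, 9, 9)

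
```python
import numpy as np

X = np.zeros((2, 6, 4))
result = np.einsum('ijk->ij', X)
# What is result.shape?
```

(2, 6)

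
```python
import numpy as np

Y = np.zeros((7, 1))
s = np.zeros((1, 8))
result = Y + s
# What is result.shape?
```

(7, 8)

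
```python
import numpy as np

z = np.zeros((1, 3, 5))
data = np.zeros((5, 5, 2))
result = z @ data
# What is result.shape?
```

(5, 3, 2)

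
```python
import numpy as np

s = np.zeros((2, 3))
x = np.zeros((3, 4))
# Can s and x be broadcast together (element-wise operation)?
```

No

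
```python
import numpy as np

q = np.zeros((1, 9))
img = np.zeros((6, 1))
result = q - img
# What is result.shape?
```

(6, 9)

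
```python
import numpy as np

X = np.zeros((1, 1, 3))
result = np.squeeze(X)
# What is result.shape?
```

(3,)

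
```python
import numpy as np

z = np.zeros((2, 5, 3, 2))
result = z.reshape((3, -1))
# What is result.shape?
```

(3, 20)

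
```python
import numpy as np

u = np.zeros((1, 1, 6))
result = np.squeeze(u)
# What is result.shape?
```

(6,)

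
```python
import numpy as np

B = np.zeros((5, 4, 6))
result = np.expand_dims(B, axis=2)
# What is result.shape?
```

(5, 4, 1, 6)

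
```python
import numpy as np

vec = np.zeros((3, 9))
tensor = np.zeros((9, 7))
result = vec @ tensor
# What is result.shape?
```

(3, 7)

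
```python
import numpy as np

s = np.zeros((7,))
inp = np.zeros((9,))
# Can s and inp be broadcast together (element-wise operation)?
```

No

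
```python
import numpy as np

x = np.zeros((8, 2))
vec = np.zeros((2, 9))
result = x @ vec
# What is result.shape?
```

(8, 9)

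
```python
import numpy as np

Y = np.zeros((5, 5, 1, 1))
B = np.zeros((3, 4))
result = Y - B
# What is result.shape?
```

(5, 5, 3, 4)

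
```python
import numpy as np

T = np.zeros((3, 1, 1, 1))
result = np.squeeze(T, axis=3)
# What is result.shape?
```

(3, 1, 1)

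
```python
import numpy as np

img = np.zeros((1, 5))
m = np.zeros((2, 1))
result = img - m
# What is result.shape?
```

(2, 5)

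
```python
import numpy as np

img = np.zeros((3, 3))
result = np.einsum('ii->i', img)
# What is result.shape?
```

(3,)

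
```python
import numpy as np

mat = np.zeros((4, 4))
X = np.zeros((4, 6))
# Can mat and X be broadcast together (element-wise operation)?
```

No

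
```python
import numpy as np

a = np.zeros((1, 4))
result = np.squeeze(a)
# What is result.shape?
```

(4,)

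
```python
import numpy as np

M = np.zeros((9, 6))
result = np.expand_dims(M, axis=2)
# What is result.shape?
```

(9, 6, 1)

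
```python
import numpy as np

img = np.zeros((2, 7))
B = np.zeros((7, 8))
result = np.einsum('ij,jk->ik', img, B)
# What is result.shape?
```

(2, 8)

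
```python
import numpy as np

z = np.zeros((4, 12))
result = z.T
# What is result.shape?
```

(12, 4)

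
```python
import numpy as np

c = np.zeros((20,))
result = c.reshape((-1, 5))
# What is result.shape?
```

(4, 5)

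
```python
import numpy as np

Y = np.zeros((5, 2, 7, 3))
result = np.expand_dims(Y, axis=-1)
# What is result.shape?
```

(5, 2, 7, 3, 1)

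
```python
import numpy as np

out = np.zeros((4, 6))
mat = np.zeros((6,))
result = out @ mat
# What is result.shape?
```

(4,)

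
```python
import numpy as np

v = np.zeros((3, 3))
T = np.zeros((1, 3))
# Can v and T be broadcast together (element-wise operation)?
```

Yes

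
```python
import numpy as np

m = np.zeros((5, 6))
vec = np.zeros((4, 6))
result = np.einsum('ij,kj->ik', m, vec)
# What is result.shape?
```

(5, 4)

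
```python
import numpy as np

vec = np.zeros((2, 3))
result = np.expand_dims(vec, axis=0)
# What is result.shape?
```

(1, 2, 3)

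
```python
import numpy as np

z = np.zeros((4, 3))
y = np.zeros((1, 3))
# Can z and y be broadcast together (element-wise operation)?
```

Yes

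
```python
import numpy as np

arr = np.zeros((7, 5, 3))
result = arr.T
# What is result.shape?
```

(3, 5, 7)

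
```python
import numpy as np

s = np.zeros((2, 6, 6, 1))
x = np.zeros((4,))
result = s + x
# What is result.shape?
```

(2, 6, 6, 4)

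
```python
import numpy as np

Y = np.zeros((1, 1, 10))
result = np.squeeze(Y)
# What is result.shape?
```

(10,)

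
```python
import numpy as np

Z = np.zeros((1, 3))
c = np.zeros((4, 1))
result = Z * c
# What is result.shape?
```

(4, 3)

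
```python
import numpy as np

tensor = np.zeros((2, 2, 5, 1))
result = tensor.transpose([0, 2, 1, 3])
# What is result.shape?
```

(2, 5, 2, 1)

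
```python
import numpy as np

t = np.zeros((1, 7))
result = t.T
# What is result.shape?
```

(7, 1)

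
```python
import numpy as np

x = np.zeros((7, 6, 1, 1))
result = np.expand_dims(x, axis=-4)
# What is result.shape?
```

(7, 1, 6, 1, 1)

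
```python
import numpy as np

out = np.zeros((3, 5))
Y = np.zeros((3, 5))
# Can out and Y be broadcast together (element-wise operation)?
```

Yes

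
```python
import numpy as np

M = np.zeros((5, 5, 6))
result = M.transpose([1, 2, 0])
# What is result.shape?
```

(5, 6, 5)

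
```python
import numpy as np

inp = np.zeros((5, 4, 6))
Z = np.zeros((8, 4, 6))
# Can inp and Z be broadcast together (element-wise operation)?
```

No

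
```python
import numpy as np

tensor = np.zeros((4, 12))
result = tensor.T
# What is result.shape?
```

(12, 4)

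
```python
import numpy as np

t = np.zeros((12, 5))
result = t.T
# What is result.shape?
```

(5, 12)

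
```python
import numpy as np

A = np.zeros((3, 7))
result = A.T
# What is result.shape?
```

(7, 3)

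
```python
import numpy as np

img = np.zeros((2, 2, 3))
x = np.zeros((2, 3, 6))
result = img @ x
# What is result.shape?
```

(2, 2, 6)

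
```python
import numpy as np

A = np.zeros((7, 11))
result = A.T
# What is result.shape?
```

(11, 7)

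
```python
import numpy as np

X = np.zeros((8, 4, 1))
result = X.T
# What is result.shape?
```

(1, 4, 8)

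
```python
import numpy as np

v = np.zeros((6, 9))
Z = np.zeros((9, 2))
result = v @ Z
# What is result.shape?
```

(6, 2)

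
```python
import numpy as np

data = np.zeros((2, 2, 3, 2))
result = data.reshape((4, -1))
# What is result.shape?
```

(4, 6)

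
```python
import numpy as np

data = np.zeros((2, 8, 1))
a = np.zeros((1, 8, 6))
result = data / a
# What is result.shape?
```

(2, 8, 6)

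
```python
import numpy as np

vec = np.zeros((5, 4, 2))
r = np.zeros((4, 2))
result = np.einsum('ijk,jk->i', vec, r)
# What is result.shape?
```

(5,)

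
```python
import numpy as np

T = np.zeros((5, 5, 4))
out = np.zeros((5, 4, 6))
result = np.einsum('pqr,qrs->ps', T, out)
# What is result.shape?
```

(5, 6)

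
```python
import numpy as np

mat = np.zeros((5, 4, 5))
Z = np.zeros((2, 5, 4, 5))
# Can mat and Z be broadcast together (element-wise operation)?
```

Yes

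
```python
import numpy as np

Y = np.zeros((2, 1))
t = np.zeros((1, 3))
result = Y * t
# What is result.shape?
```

(2, 3)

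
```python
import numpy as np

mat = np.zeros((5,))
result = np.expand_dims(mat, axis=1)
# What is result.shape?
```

(5, 1)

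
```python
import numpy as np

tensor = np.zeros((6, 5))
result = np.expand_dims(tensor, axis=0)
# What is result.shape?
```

(1, 6, 5)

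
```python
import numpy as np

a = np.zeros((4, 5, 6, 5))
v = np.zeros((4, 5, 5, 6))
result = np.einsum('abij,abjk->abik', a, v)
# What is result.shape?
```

(4, 5, 6, 6)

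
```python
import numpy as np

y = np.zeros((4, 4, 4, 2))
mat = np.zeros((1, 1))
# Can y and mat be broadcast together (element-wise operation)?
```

Yes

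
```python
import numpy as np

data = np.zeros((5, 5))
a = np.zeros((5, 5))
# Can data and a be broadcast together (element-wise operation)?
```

Yes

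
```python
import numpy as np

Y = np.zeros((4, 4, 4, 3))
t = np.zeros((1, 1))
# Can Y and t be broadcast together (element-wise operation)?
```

Yes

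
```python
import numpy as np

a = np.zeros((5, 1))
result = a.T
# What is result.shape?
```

(1, 5)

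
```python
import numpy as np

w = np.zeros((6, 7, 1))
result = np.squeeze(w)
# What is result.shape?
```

(6, 7)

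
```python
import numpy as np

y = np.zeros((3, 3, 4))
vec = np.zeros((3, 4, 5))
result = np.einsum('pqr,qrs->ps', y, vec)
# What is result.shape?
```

(3, 5)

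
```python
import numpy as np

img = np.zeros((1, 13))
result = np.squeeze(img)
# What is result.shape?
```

(13,)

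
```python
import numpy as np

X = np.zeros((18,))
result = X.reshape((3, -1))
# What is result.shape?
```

(3, 6)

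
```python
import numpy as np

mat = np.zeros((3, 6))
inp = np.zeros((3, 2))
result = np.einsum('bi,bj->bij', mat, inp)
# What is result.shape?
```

(3, 6, 2)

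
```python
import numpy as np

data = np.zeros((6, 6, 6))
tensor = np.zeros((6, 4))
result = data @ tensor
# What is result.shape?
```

(6, 6, 4)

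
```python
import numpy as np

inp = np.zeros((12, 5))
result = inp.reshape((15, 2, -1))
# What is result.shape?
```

(15, 2, 2)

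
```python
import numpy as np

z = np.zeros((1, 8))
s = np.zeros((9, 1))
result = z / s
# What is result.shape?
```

(9, 8)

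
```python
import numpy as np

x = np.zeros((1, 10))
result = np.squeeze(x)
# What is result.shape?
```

(10,)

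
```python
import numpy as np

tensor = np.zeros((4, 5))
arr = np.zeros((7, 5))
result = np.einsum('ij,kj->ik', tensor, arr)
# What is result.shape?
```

(4, 7)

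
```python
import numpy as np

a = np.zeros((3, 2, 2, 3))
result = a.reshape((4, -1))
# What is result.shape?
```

(4, 9)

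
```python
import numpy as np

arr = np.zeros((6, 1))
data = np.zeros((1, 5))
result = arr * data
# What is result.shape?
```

(6, 5)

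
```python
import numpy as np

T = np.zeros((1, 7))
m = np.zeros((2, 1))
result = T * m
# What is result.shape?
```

(2, 7)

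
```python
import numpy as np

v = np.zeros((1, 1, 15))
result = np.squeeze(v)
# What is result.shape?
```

(15,)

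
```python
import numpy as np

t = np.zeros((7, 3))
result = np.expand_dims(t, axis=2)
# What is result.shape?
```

(7, 3, 1)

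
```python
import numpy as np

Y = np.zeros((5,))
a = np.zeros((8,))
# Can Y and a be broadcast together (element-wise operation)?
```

No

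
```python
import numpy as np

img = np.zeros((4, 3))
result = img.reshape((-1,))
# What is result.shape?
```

(12,)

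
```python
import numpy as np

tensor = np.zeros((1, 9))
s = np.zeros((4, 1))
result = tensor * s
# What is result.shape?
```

(4, 9)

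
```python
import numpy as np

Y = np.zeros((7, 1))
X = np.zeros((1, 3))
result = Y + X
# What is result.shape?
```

(7, 3)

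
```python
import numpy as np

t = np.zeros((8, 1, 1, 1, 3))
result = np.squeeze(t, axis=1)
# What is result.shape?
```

(8, 1, 1, 3)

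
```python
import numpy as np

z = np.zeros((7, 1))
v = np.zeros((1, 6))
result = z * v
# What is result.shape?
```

(7, 6)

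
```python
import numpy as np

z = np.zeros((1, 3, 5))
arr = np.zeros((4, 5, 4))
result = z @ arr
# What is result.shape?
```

(4, 3, 4)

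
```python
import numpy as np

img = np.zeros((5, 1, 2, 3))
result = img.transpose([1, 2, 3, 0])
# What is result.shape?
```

(1, 2, 3, 5)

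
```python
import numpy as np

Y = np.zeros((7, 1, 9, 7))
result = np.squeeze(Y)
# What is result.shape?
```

(7, 9, 7)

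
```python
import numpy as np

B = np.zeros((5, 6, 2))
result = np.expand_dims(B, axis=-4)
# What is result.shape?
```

(1, 5, 6, 2)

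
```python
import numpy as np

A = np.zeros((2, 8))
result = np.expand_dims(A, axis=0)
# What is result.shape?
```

(1, 2, 8)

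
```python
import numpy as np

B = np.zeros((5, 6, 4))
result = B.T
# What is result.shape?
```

(4, 6, 5)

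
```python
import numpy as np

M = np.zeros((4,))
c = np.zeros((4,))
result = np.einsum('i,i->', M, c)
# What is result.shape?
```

()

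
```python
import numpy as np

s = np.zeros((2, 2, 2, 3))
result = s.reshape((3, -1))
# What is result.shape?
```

(3, 8)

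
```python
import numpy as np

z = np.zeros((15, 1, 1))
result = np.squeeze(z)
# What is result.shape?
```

(15,)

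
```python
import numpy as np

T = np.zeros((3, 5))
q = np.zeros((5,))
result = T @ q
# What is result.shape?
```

(3,)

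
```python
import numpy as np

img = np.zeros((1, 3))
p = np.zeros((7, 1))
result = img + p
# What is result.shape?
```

(7, 3)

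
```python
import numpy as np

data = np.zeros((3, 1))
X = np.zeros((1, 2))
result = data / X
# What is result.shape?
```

(3, 2)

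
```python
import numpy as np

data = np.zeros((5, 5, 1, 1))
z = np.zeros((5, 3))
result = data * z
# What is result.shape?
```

(5, 5, 5, 3)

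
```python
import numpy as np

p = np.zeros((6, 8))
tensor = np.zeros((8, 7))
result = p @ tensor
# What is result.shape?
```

(6, 7)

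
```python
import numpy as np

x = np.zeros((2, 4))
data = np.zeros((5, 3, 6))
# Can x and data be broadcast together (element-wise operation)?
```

No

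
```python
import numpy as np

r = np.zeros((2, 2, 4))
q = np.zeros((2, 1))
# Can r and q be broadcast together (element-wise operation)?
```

Yes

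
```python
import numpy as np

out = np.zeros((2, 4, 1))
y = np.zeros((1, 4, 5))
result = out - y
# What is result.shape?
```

(2, 4, 5)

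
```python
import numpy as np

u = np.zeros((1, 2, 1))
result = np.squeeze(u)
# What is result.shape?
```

(2,)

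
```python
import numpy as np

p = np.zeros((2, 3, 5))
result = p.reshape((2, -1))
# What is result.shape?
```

(2, 15)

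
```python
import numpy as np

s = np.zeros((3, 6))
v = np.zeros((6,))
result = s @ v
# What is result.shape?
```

(3,)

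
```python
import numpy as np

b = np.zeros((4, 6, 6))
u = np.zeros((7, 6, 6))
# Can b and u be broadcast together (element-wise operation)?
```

No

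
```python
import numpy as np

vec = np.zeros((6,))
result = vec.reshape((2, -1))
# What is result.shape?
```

(2, 3)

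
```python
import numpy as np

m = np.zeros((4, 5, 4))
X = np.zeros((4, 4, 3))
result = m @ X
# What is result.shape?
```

(4, 5, 3)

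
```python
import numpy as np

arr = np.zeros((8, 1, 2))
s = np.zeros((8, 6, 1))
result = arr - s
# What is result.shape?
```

(8, 6, 2)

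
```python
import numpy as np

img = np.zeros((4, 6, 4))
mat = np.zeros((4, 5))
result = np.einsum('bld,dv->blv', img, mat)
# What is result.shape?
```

(4, 6, 5)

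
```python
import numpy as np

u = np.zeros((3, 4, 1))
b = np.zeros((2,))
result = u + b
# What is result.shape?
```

(3, 4, 2)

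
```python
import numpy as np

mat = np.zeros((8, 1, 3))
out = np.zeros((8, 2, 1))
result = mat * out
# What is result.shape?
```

(8, 2, 3)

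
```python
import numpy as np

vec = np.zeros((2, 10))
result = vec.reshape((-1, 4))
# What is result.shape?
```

(5, 4)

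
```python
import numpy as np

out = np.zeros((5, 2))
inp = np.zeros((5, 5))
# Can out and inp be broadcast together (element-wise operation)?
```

No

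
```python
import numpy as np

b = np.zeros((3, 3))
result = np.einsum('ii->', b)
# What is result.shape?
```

()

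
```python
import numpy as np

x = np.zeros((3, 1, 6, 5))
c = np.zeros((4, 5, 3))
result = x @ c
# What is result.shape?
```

(3, 4, 6, 3)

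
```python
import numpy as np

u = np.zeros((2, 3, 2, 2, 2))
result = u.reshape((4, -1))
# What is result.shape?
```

(4, 12)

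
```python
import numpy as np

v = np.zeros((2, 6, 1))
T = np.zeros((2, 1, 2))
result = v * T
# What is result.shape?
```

(2, 6, 2)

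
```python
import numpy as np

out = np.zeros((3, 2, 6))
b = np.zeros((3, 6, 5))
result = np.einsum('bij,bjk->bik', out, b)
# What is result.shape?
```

(3, 2, 5)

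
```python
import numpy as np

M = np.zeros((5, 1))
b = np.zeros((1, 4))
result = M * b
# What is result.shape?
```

(5, 4)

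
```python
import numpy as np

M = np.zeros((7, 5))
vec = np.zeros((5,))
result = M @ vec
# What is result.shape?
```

(7,)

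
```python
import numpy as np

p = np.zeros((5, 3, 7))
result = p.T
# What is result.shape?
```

(7, 3, 5)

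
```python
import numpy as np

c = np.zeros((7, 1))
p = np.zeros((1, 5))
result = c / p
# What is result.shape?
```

(7, 5)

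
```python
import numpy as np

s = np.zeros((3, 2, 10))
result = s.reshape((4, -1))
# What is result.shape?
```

(4, 15)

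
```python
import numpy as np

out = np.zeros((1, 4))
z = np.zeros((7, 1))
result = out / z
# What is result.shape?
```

(7, 4)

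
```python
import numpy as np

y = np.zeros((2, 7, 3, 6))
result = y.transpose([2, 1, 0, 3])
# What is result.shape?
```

(3, 7, 2, 6)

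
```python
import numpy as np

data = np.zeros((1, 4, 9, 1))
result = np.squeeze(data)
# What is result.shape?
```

(4, 9)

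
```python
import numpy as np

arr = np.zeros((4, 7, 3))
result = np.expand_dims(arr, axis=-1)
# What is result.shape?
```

(4, 7, 3, 1)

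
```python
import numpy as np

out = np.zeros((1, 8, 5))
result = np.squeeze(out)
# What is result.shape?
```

(8, 5)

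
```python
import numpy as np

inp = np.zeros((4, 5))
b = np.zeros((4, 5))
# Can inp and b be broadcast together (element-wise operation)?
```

Yes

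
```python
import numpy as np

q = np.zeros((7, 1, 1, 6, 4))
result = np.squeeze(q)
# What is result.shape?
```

(7, 6, 4)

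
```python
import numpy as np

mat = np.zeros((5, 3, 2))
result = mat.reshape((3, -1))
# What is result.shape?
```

(3, 10)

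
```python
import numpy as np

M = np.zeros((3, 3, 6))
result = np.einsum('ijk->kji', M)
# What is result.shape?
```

(6, 3, 3)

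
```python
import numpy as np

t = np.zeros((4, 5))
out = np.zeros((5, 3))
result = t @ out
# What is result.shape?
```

(4, 3)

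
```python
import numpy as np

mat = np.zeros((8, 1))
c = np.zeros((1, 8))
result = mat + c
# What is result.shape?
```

(8, 8)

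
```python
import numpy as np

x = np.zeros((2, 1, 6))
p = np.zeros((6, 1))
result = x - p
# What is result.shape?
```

(2, 6, 6)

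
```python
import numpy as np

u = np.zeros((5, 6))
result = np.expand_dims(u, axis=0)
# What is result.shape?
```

(1, 5, 6)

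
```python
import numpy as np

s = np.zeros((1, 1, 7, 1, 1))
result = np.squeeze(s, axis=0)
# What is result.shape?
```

(1, 7, 1, 1)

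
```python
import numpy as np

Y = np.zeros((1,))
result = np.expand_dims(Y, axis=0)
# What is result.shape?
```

(1, 1)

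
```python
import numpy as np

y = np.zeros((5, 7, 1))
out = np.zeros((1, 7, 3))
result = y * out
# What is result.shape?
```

(5, 7, 3)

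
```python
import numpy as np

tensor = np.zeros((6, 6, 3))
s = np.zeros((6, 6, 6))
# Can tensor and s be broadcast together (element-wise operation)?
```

No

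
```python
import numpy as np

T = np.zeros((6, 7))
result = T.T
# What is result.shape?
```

(7, 6)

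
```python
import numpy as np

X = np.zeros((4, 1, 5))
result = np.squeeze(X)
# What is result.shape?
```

(4, 5)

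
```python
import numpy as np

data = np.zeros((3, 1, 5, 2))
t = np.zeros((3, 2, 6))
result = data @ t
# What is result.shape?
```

(3, 3, 5, 6)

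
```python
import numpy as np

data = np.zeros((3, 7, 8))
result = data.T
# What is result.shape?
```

(8, 7, 3)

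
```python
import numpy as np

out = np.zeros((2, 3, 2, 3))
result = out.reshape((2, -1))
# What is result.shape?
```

(2, 18)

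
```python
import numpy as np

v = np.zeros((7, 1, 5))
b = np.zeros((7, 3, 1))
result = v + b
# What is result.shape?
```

(7, 3, 5)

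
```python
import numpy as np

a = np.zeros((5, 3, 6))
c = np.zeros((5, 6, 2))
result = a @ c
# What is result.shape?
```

(5, 3, 2)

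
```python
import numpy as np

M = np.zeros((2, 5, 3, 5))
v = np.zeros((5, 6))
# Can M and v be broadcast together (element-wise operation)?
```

No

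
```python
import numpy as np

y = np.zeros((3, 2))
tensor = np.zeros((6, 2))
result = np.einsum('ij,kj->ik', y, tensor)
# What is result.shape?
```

(3, 6)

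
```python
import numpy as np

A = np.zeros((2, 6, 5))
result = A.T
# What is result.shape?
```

(5, 6, 2)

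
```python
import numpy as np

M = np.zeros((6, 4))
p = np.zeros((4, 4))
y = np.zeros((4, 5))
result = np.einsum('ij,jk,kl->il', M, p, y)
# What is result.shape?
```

(6, 5)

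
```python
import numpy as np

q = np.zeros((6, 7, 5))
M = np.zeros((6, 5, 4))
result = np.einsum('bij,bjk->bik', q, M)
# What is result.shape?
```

(6, 7, 4)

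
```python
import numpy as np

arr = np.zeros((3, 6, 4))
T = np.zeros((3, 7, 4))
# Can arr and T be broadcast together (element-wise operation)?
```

No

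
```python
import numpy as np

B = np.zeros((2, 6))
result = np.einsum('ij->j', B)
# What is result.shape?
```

(6,)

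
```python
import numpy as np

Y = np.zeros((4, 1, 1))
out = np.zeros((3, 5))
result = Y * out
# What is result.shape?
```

(4, 3, 5)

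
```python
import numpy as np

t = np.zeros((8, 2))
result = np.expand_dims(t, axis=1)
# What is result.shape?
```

(8, 1, 2)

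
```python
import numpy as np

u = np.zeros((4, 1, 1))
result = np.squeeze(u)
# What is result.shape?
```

(4,)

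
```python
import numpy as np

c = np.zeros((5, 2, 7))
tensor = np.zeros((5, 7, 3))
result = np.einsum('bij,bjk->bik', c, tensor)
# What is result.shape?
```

(5, 2, 3)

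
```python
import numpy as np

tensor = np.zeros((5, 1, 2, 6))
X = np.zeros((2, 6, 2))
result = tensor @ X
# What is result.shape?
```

(5, 2, 2, 2)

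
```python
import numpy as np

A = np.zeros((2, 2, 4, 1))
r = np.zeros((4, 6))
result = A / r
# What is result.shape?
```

(2, 2, 4, 6)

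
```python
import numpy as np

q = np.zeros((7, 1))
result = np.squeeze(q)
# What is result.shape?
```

(7,)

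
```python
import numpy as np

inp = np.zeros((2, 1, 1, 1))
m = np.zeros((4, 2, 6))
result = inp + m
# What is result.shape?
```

(2, 4, 2, 6)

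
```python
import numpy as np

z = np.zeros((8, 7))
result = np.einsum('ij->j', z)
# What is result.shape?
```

(7,)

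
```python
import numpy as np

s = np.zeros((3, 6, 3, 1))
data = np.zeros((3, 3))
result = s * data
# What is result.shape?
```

(3, 6, 3, 3)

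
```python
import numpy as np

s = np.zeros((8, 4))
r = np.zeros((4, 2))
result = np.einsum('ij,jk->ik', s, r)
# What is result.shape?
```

(8, 2)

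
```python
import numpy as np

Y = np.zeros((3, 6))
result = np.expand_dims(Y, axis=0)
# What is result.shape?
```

(1, 3, 6)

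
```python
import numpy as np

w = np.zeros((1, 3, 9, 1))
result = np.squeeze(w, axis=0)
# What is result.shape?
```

(3, 9, 1)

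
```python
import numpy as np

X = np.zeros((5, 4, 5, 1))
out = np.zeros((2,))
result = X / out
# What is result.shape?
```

(5, 4, 5, 2)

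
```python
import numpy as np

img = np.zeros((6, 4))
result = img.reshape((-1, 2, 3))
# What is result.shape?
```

(4, 2, 3)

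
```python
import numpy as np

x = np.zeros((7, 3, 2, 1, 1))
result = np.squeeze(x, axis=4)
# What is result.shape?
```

(7, 3, 2, 1)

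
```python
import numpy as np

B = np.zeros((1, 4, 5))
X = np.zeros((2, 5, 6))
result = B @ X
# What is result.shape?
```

(2, 4, 6)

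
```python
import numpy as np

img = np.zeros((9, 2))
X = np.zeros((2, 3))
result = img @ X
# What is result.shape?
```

(9, 3)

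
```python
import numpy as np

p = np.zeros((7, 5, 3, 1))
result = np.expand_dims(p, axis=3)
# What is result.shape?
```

(7, 5, 3, 1, 1)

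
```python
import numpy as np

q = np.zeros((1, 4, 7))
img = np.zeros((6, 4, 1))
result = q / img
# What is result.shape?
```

(6, 4, 7)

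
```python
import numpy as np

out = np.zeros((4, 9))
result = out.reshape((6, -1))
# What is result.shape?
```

(6, 6)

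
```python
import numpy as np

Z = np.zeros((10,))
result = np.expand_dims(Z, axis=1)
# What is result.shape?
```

(10, 1)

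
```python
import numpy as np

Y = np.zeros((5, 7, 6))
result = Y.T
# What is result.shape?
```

(6, 7, 5)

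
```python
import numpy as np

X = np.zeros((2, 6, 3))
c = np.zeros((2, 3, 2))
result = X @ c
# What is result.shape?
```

(2, 6, 2)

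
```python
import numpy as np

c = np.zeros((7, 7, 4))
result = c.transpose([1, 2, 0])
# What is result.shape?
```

(7, 4, 7)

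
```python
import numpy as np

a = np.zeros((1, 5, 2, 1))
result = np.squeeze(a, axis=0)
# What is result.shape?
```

(5, 2, 1)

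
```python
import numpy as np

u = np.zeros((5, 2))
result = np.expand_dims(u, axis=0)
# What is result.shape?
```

(1, 5, 2)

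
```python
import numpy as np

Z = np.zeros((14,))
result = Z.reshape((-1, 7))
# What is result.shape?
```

(2, 7)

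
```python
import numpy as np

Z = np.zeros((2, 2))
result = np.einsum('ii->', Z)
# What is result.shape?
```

()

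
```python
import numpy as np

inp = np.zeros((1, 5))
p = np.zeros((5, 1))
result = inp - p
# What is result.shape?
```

(5, 5)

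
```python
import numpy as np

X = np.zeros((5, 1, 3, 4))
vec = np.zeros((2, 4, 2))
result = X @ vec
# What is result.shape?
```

(5, 2, 3, 2)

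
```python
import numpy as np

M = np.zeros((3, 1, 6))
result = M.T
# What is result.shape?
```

(6, 1, 3)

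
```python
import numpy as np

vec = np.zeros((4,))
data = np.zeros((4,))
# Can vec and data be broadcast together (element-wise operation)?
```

Yes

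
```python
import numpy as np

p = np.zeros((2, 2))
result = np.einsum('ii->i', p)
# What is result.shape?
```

(2,)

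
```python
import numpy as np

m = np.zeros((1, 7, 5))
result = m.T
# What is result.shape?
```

(5, 7, 1)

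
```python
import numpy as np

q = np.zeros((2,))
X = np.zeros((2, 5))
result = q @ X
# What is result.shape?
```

(5,)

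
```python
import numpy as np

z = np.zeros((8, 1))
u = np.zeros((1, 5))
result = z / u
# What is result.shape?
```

(8, 5)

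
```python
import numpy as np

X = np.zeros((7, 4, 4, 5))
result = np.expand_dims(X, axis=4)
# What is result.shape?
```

(7, 4, 4, 5, 1)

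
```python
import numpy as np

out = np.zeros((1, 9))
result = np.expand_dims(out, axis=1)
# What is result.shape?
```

(1, 1, 9)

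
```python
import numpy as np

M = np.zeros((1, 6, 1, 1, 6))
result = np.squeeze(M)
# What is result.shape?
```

(6, 6)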